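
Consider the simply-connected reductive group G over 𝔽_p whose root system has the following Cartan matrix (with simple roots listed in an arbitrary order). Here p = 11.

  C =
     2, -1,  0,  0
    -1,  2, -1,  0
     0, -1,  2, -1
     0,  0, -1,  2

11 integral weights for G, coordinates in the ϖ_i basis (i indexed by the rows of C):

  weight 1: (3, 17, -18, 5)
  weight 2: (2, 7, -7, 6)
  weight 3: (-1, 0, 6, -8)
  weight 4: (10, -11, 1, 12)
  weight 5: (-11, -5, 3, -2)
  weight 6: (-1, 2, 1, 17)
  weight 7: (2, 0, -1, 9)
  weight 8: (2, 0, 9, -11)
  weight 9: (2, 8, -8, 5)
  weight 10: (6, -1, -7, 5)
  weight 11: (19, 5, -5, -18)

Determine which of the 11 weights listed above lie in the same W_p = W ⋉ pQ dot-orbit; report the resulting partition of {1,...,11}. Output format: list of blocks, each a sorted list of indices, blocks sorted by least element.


Root system A_4: the 4×4 matrix C matches after relabeling.

W_11-reps of the 11 weights in Ā_11 (same 4-coord order as C):

  λ_1+ρ ↦ (1, 6, 0, 0)
  λ_2+ρ ↦ (2, 2, 6, 0)
  λ_3+ρ ↦ (0, 1, 0, 7)
  λ_4+ρ ↦ (2, 2, 6, 0)
  λ_5+ρ ↦ (0, 1, 0, 7)
  λ_6+ρ ↦ (2, 2, 6, 0)
  λ_7+ρ ↦ (0, 1, 0, 7)
  λ_8+ρ ↦ (0, 1, 0, 7)
  λ_9+ρ ↦ (2, 2, 6, 0)
  λ_10+ρ ↦ (1, 6, 0, 0)
  λ_11+ρ ↦ (0, 4, 1, 4)

Grouping the 11 weights by Ā_11-representative: 4 linkage classes.

[[1, 10], [2, 4, 6, 9], [3, 5, 7, 8], [11]]


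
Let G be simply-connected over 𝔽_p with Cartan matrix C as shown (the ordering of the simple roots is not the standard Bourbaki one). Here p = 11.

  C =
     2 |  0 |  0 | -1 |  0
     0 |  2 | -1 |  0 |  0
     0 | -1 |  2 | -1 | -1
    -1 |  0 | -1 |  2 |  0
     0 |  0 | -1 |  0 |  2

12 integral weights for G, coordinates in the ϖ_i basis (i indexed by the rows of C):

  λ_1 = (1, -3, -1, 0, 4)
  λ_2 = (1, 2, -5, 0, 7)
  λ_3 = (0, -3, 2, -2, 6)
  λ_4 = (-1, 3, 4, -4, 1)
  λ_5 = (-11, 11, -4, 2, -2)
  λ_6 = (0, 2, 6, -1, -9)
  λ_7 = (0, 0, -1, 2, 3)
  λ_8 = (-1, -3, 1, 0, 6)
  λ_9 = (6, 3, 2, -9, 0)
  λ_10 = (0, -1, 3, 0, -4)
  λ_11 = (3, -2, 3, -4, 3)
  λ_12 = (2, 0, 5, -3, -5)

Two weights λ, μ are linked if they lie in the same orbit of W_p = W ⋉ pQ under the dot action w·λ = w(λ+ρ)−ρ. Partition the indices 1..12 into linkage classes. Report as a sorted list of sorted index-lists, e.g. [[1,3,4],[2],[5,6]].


C ↔ D_5 under row/col permutation; |W(D_5)| = 1920.

Alcove-folded reps (p=11, 12 weights, presented ϖ-order):

  λ_1 → (1, 0, 1, 1, 3);  λ_2 → (1, 1, 0, 2, 4);  λ_3 → (0, 2, 0, 1, 7);  λ_4 → (1, 4, 0, 2, 2);  λ_5 → (0, 2, 0, 1, 7);  λ_6 → (0, 2, 0, 1, 7);  λ_7 → (1, 1, 0, 2, 4);  λ_8 → (0, 2, 0, 1, 7);  λ_9 → (1, 1, 0, 2, 4);  λ_10 → (1, 0, 1, 1, 3);  λ_11 → (1, 1, 0, 2, 4);  λ_12 → (1, 1, 0, 2, 4)

Partition of {1..12} into 4 W_11-dot-orbits:

[[1, 10], [2, 7, 9, 11, 12], [3, 5, 6, 8], [4]]


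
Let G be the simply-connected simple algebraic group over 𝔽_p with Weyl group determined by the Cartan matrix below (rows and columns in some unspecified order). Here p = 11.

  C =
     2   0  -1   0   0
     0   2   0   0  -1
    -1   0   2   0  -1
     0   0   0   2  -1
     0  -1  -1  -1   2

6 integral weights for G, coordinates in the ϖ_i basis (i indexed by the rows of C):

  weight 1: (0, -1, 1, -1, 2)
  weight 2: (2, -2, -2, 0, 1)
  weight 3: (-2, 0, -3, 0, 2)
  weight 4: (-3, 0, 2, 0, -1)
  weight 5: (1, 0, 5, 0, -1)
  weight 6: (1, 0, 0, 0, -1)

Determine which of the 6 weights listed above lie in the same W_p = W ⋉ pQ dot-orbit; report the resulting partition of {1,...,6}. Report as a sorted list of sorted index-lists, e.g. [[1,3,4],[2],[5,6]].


D_5 Cartan matrix, 5 simple roots permuted; ρ=(1,1,1,1,1).

Each λ_j+ρ reduced to Ā_11; 5-tuples below use C's row order:

  λ_1+ρ ↦ (1, 0, 2, 0, 3) · λ_2+ρ ↦ (2, 1, 1, 1, 0) · λ_3+ρ ↦ (2, 1, 1, 1, 0) · λ_4+ρ ↦ (2, 1, 1, 1, 0) · λ_5+ρ ↦ (2, 1, 1, 1, 0) · λ_6+ρ ↦ (2, 1, 1, 1, 0)

Partition of {1..6} into 2 W_11-dot-orbits:

[[1], [2, 3, 4, 5, 6]]


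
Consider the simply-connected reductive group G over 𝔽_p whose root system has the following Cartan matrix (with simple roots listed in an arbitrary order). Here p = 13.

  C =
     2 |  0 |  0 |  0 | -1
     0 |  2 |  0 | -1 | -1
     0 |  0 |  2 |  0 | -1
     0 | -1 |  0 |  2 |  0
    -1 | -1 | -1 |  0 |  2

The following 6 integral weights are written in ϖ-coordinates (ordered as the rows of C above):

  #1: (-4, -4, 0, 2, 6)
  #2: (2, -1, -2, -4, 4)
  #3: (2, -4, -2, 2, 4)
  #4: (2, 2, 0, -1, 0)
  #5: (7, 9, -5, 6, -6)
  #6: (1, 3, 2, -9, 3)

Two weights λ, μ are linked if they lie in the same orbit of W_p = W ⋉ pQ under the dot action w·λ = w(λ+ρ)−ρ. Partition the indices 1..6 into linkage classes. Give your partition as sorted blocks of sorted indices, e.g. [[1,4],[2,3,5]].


Root system D_5: the 5×5 matrix C matches after relabeling.

λ_j+ρ reflected into Ā_13 (⟨·,θ^∨⟩≤13); 5-tuples as given:

  1: (3, 3, 1, 0, 1) · 2: (3, 3, 1, 0, 1) · 3: (3, 3, 1, 0, 1) · 4: (3, 3, 1, 0, 1) · 5: (3, 3, 1, 0, 1) · 6: (2, 0, 3, 4, 0)

These 6 weights hit 2 W_13-dot-orbits; sizes (5, 1):

[[1, 2, 3, 4, 5], [6]]


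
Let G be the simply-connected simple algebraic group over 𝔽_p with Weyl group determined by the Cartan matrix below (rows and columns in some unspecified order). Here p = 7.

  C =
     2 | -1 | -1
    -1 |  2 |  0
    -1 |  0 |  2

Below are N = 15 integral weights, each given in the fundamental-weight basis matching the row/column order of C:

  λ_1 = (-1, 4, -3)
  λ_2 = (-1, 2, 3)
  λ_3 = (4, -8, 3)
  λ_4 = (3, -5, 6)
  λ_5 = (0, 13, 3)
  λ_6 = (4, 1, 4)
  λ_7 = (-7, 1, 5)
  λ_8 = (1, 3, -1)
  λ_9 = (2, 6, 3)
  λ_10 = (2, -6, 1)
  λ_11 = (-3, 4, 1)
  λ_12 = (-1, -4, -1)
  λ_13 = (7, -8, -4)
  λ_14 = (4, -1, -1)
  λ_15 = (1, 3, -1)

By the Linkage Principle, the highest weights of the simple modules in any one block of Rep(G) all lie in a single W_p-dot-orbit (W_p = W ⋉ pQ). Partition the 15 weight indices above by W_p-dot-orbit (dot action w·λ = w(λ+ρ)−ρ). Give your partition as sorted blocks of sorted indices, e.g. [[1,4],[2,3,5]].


Root system A_3: the 3×3 matrix C matches after relabeling.

Ā_7 reps of the 15 weights (A_3, coords as presented):

  1: (2, 3, 0) · 2: (0, 3, 4) · 3: (2, 3, 0) · 4: (0, 0, 3) · 5: (2, 4, 0) · 6: (2, 3, 0) · 7: (2, 4, 0) · 8: (2, 4, 0) · 9: (0, 0, 3) · 10: (2, 3, 0) · 11: (2, 3, 0) · 12: (0, 0, 3) · 13: (2, 4, 0) · 14: (5, 0, 0) · 15: (2, 4, 0)

The 15 indices split into 5 linkage classes (same alcove rep ⇔ same W_7-dot-orbit):

[[1, 3, 6, 10, 11], [2], [4, 9, 12], [5, 7, 8, 13, 15], [14]]


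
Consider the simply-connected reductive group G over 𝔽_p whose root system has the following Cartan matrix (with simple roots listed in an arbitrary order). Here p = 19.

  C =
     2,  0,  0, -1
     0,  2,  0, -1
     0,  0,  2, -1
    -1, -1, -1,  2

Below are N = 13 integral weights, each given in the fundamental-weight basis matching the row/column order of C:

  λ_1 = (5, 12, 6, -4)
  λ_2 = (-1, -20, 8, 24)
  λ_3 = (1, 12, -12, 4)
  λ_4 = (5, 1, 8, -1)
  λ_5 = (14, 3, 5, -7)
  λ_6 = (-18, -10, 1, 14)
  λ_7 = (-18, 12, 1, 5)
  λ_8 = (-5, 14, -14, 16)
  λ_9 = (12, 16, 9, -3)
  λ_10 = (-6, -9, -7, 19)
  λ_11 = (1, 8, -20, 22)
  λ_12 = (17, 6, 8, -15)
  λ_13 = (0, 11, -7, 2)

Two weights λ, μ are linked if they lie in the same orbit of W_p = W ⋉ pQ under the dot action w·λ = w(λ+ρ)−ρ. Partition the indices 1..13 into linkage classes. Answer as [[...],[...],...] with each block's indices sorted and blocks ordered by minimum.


Root system D_4: the 4×4 matrix C matches after relabeling.

Folding the 13 weights λ_j+ρ into Ā_19 (reps in the given 4-coord order):

  1: (2, 9, 3, 1) · 2: (9, 2, 0, 4) · 3: (4, 7, 5, 1) · 4: (6, 2, 9, 0) · 5: (9, 2, 0, 4) · 6: (6, 2, 9, 0) · 7: (6, 2, 9, 0) · 8: (9, 2, 0, 4) · 9: (6, 2, 9, 0) · 10: (4, 7, 5, 1) · 11: (9, 2, 0, 4) · 12: (4, 7, 5, 1) · 13: (2, 9, 3, 1)

Partition of {1..13} into 4 W_19-dot-orbits:

[[1, 13], [2, 5, 8, 11], [3, 10, 12], [4, 6, 7, 9]]


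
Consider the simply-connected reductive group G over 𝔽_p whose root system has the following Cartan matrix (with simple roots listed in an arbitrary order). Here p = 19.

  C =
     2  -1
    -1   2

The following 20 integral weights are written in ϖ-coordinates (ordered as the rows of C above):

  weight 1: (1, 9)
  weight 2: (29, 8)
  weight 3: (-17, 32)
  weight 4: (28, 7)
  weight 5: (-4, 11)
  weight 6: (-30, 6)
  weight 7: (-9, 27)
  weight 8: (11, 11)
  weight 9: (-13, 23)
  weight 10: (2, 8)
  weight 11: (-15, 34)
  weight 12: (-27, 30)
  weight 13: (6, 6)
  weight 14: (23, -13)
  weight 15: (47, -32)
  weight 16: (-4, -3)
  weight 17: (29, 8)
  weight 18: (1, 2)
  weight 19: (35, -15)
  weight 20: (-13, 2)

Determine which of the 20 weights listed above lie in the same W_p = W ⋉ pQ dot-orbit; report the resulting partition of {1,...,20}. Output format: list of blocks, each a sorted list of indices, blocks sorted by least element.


C ↔ A_2 under row/col permutation; |W(A_2)| = 6.

λ_j+ρ reflected into Ā_19 (⟨·,θ^∨⟩≤19); 2-tuples as given:

  λ_1 → (2, 10);  λ_2 → (1, 10);  λ_3 → (2, 3);  λ_4 → (1, 10);  λ_5 → (3, 9);  λ_6 → (3, 9);  λ_7 → (1, 10);  λ_8 → (7, 7);  λ_9 → (7, 7);  λ_10 → (3, 9);  λ_11 → (2, 3);  λ_12 → (7, 7);  λ_13 → (7, 7);  λ_14 → (7, 7);  λ_15 → (2, 10);  λ_16 → (2, 3);  λ_17 → (1, 10);  λ_18 → (2, 3);  λ_19 → (2, 3);  λ_20 → (3, 9)

These 20 weights hit 5 W_19-dot-orbits; sizes (2, 4, 5, 4, 5):

[[1, 15], [2, 4, 7, 17], [3, 11, 16, 18, 19], [5, 6, 10, 20], [8, 9, 12, 13, 14]]


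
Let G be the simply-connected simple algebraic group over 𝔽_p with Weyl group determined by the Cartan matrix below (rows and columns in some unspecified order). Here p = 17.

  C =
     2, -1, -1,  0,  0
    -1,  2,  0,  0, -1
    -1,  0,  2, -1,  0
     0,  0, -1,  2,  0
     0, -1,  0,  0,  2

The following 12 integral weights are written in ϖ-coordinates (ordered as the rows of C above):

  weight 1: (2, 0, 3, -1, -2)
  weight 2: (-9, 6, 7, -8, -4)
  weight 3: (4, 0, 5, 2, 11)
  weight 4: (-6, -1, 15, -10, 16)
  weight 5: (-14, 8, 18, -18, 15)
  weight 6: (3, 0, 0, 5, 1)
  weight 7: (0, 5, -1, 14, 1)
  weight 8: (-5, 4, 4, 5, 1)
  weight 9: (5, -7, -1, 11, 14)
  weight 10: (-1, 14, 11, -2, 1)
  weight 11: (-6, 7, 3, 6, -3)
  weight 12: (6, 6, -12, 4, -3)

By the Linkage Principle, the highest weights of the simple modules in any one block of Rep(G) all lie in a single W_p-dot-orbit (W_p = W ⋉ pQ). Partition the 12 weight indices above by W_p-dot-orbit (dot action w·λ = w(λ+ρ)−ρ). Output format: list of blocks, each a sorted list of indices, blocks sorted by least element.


Dynkin diagram of C (from the 8 off-diagonal −1 entries): A_5.

λ_j+ρ reflected into Ā_17 (⟨·,θ^∨⟩≤17); 5-tuples as given:

  [1] (3, 0, 4, 0, 1) · [2] (3, 0, 4, 0, 1) · [3] (4, 1, 1, 6, 2) · [4] (0, 5, 0, 2, 1) · [5] (2, 0, 1, 8, 2) · [6] (4, 1, 1, 6, 2) · [7] (1, 1, 0, 8, 5) · [8] (4, 1, 1, 6, 2) · [9] (0, 5, 0, 2, 1) · [10] (0, 5, 0, 2, 1) · [11] (4, 1, 1, 6, 2) · [12] (4, 1, 1, 6, 2)

Partition of {1..12} into 5 W_17-dot-orbits:

[[1, 2], [3, 6, 8, 11, 12], [4, 9, 10], [5], [7]]


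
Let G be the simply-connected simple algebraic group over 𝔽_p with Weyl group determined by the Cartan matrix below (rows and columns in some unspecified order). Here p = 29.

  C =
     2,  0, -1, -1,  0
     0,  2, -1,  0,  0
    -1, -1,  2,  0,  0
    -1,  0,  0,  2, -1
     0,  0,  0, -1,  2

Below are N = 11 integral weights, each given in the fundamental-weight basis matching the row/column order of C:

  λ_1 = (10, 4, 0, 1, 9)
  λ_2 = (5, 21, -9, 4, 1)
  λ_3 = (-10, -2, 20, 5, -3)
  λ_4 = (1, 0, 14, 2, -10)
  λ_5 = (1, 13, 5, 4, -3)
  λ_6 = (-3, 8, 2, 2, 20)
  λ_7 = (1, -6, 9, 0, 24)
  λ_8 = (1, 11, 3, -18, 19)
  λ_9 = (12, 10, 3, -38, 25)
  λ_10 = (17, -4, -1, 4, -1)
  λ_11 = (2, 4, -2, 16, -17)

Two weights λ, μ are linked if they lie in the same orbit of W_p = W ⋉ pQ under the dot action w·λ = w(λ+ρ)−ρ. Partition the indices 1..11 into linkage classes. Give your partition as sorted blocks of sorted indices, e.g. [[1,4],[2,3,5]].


Dynkin diagram of C (from the 8 off-diagonal −1 entries): A_5.

λ_j+ρ reflected into Ā_29 (⟨·,θ^∨⟩≤29); 5-tuples as given:

  [1] (11, 5, 1, 2, 10) · [2] (2, 14, 6, 3, 2) · [3] (4, 1, 11, 2, 3) · [4] (4, 1, 11, 2, 3) · [5] (2, 14, 6, 3, 2) · [6] (2, 4, 1, 1, 16) · [7] (2, 4, 1, 1, 16) · [8] (4, 1, 11, 2, 3) · [9] (4, 1, 11, 2, 3) · [10] (15, 0, 3, 5, 0) · [11] (2, 4, 1, 1, 16)

Linkage partition of the 11 weights (5 classes, p=29):

[[1], [2, 5], [3, 4, 8, 9], [6, 7, 11], [10]]


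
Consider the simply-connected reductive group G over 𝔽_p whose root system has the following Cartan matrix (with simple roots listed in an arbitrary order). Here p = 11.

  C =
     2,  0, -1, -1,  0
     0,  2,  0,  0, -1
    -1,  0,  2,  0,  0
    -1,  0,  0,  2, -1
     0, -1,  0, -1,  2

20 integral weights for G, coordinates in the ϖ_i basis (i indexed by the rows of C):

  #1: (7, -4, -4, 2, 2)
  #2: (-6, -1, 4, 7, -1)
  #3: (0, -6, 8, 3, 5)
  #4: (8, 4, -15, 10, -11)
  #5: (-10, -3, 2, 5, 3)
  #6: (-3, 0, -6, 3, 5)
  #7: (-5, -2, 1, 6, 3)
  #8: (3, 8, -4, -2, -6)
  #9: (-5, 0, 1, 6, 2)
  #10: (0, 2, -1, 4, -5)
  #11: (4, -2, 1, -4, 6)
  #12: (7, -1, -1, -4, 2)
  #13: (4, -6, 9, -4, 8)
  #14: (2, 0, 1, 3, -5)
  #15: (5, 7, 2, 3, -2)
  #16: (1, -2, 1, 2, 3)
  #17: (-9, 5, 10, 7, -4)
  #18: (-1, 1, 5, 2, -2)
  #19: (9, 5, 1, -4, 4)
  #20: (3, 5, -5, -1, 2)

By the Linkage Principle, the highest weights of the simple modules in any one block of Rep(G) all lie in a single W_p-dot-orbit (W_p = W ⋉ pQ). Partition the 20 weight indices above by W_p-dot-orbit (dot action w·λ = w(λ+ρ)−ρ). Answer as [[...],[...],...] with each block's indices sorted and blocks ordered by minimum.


Dynkin diagram of C (from the 8 off-diagonal −1 entries): A_5.

Ā_11 reps of the 20 weights (A_5, coords as presented):

  λ_1+ρ ↦ (5, 0, 0, 3, 0);  λ_2+ρ ↦ (5, 0, 0, 3, 0);  λ_3+ρ ↦ (1, 1, 0, 1, 3);  λ_4+ρ ↦ (1, 1, 0, 1, 3);  λ_5+ρ ↦ (0, 1, 6, 2, 1);  λ_6+ρ ↦ (2, 1, 2, 3, 3);  λ_7+ρ ↦ (2, 1, 2, 3, 3);  λ_8+ρ ↦ (3, 3, 2, 0, 1);  λ_9+ρ ↦ (2, 1, 2, 3, 3);  λ_10+ρ ↦ (1, 1, 0, 1, 3);  λ_11+ρ ↦ (2, 1, 2, 3, 3);  λ_12+ρ ↦ (5, 0, 0, 3, 0);  λ_13+ρ ↦ (1, 1, 0, 1, 3);  λ_14+ρ ↦ (3, 3, 2, 0, 1);  λ_15+ρ ↦ (0, 1, 6, 2, 1);  λ_16+ρ ↦ (2, 1, 2, 3, 3);  λ_17+ρ ↦ (5, 0, 0, 3, 0);  λ_18+ρ ↦ (0, 1, 6, 2, 1);  λ_19+ρ ↦ (0, 1, 6, 2, 1);  λ_20+ρ ↦ (0, 4, 2, 0, 3)

These 20 weights hit 6 W_11-dot-orbits; sizes (4, 4, 4, 5, 2, 1):

[[1, 2, 12, 17], [3, 4, 10, 13], [5, 15, 18, 19], [6, 7, 9, 11, 16], [8, 14], [20]]


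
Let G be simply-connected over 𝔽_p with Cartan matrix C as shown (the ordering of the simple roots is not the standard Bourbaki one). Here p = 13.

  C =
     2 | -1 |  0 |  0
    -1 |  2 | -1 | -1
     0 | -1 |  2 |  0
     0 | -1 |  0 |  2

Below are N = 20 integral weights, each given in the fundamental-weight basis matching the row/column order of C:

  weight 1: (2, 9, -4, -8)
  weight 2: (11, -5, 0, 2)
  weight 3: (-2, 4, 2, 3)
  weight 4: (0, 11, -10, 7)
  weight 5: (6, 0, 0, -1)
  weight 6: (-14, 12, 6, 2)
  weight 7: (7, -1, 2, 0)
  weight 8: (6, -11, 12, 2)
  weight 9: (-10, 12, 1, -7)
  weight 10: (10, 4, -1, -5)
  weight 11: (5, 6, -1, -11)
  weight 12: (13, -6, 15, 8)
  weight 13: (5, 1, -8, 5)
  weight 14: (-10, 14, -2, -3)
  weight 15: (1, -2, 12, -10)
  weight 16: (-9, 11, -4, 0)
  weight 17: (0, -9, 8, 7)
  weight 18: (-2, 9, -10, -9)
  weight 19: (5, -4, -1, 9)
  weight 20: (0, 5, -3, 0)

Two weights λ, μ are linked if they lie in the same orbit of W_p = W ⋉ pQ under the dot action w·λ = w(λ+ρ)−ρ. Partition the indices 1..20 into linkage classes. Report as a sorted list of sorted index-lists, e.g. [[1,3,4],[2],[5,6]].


C ↔ D_4 under row/col permutation; |W(D_4)| = 192.

Alcove-folded reps (p=13, 20 weights, presented ϖ-order):

  [1] (3, 0, 3, 7) · [2] (8, 0, 3, 1) · [3] (1, 1, 3, 4) · [4] (7, 1, 1, 0) · [5] (7, 1, 1, 0) · [6] (3, 0, 3, 7) · [7] (8, 0, 3, 1) · [8] (3, 0, 3, 7) · [9] (7, 0, 0, 4) · [10] (8, 0, 3, 1) · [11] (3, 0, 3, 7) · [12] (1, 1, 3, 4) · [13] (1, 4, 2, 1) · [14] (7, 1, 1, 0) · [15] (8, 0, 3, 1) · [16] (8, 0, 3, 1) · [17] (7, 1, 1, 0) · [18] (7, 1, 1, 0) · [19] (3, 0, 3, 7) · [20] (1, 4, 2, 1)

Linkage partition of the 20 weights (6 classes, p=13):

[[1, 6, 8, 11, 19], [2, 7, 10, 15, 16], [3, 12], [4, 5, 14, 17, 18], [9], [13, 20]]


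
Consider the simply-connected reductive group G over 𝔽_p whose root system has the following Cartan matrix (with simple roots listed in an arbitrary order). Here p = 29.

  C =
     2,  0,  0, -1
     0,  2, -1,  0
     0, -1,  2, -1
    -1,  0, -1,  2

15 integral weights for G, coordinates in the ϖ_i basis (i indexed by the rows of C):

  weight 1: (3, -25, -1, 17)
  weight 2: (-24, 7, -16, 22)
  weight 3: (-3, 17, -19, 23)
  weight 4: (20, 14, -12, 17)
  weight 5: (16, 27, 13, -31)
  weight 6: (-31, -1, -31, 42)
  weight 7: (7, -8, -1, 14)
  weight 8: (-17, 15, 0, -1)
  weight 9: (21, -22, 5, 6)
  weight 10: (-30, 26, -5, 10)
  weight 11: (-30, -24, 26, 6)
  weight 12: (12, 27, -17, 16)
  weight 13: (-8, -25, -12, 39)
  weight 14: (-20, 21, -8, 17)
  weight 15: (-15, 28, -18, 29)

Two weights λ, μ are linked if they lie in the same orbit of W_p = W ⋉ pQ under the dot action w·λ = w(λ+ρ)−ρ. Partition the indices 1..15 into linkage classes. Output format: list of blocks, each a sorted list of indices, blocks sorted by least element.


Dynkin diagram of C (from the 6 off-diagonal −1 entries): A_4.

λ_j+ρ reflected into Ā_29 (⟨·,θ^∨⟩≤29); 4-tuples as given:

  λ_1 → (2, 0, 18, 4)
  λ_2 → (8, 0, 7, 8)
  λ_3 → (2, 0, 18, 4)
  λ_4 → (7, 10, 1, 7)
  λ_5 → (0, 1, 15, 1)
  λ_6 → (0, 1, 15, 1)
  λ_7 → (8, 0, 7, 8)
  λ_8 → (0, 1, 15, 1)
  λ_9 → (8, 0, 7, 8)
  λ_10 → (2, 0, 18, 4)
  λ_11 → (2, 0, 18, 4)
  λ_12 → (0, 1, 15, 1)
  λ_13 → (2, 0, 18, 4)
  λ_14 → (7, 10, 1, 7)
  λ_15 → (0, 1, 15, 1)

4 distinct reps among the 15 weights ⇒ 4 W_29-linkage classes:

[[1, 3, 10, 11, 13], [2, 7, 9], [4, 14], [5, 6, 8, 12, 15]]


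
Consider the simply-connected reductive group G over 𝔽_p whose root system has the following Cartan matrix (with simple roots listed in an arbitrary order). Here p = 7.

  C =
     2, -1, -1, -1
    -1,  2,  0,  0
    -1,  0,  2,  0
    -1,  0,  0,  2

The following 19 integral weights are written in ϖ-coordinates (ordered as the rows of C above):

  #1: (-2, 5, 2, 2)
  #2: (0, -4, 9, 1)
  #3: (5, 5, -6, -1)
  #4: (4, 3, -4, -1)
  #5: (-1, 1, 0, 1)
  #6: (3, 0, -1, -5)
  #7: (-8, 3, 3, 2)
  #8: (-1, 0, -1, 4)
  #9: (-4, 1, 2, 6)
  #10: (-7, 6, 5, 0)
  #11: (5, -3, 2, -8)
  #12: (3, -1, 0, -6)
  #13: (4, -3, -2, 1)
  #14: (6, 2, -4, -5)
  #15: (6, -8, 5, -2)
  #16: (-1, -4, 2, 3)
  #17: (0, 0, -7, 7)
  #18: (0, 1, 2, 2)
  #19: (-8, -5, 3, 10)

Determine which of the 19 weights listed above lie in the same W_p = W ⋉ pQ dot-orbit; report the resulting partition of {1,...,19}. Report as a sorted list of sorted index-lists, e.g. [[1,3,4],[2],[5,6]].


Root system D_4: the 4×4 matrix C matches after relabeling.

W_7-reps of the 19 weights in Ā_7 (same 4-coord order as C):

  λ_1+ρ ↦ (1, 2, 1, 1) · λ_2+ρ ↦ (2, 0, 1, 1) · λ_3+ρ ↦ (0, 1, 0, 5) · λ_4+ρ ↦ (0, 2, 1, 2) · λ_5+ρ ↦ (0, 2, 1, 2) · λ_6+ρ ↦ (0, 1, 0, 4) · λ_7+ρ ↦ (3, 0, 0, 1) · λ_8+ρ ↦ (0, 1, 0, 5) · λ_9+ρ ↦ (0, 1, 0, 4) · λ_10+ρ ↦ (0, 1, 0, 5) · λ_11+ρ ↦ (0, 1, 0, 4) · λ_12+ρ ↦ (0, 1, 0, 4) · λ_13+ρ ↦ (0, 2, 1, 2) · λ_14+ρ ↦ (3, 0, 0, 1) · λ_15+ρ ↦ (0, 1, 0, 5) · λ_16+ρ ↦ (3, 0, 0, 1) · λ_17+ρ ↦ (1, 2, 1, 1) · λ_18+ρ ↦ (2, 0, 1, 1) · λ_19+ρ ↦ (3, 0, 0, 1)

These 19 weights hit 6 W_7-dot-orbits; sizes (2, 2, 4, 3, 4, 4):

[[1, 17], [2, 18], [3, 8, 10, 15], [4, 5, 13], [6, 9, 11, 12], [7, 14, 16, 19]]


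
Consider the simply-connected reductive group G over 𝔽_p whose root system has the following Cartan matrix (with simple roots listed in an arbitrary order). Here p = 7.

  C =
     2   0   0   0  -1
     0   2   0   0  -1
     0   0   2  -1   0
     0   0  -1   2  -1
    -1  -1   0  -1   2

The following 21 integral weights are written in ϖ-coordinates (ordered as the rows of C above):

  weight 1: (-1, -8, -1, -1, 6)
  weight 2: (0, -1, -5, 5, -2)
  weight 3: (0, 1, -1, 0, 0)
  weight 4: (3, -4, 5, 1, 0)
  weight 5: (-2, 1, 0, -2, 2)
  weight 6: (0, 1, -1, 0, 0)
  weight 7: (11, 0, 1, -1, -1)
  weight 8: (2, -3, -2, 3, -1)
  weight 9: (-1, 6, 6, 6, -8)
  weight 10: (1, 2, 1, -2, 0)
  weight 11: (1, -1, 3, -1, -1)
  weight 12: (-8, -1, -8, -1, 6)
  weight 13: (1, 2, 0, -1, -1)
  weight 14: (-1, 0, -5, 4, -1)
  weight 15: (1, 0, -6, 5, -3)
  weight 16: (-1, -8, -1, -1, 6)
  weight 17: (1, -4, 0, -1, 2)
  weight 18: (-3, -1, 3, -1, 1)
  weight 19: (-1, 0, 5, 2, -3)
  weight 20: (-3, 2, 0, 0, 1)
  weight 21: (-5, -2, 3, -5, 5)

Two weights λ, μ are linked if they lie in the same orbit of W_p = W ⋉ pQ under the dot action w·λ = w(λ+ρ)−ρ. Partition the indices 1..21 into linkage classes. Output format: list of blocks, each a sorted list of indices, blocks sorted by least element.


Cartan matrix: type D_5 (|W|=1920); un-permuting the 5 rows.

Folding the 21 weights λ_j+ρ into Ā_7 (reps in the given 5-coord order):

  λ_1+ρ ↦ (0, 7, 0, 0, 0);  λ_2+ρ ↦ (0, 1, 4, 1, 0);  λ_3+ρ ↦ (1, 2, 0, 1, 1);  λ_4+ρ ↦ (1, 2, 0, 1, 1);  λ_5+ρ ↦ (1, 2, 0, 1, 1);  λ_6+ρ ↦ (1, 2, 0, 1, 1);  λ_7+ρ ↦ (0, 1, 4, 1, 0);  λ_8+ρ ↦ (1, 0, 1, 0, 2);  λ_9+ρ ↦ (0, 7, 0, 0, 0);  λ_10+ρ ↦ (2, 3, 1, 0, 0);  λ_11+ρ ↦ (2, 0, 4, 0, 0);  λ_12+ρ ↦ (0, 7, 0, 0, 0);  λ_13+ρ ↦ (2, 3, 1, 0, 0);  λ_14+ρ ↦ (0, 1, 4, 1, 0);  λ_15+ρ ↦ (0, 1, 4, 1, 0);  λ_16+ρ ↦ (0, 7, 0, 0, 0);  λ_17+ρ ↦ (2, 3, 1, 0, 0);  λ_18+ρ ↦ (2, 0, 4, 0, 0);  λ_19+ρ ↦ (0, 1, 4, 1, 0);  λ_20+ρ ↦ (2, 3, 1, 0, 0);  λ_21+ρ ↦ (1, 2, 0, 1, 1)

Linkage partition of the 21 weights (6 classes, p=7):

[[1, 9, 12, 16], [2, 7, 14, 15, 19], [3, 4, 5, 6, 21], [8], [10, 13, 17, 20], [11, 18]]


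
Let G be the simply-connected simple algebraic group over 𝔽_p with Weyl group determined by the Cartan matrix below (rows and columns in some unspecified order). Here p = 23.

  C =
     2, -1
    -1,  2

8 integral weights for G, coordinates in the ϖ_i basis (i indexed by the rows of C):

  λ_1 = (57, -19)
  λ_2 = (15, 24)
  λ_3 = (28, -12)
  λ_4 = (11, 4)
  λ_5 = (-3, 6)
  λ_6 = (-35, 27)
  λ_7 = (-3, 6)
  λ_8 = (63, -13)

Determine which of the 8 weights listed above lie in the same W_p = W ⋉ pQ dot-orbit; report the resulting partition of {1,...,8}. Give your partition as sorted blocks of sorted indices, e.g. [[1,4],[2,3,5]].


Root system A_2: the 2×2 matrix C matches after relabeling.

Ā_23 reps of the 8 weights (A_2, coords as presented):

  λ_1+ρ ↦ (12, 5);  λ_2+ρ ↦ (2, 5);  λ_3+ρ ↦ (12, 5);  λ_4+ρ ↦ (12, 5);  λ_5+ρ ↦ (2, 5);  λ_6+ρ ↦ (12, 5);  λ_7+ρ ↦ (2, 5);  λ_8+ρ ↦ (12, 5)

The 8 indices split into 2 linkage classes (same alcove rep ⇔ same W_23-dot-orbit):

[[1, 3, 4, 6, 8], [2, 5, 7]]


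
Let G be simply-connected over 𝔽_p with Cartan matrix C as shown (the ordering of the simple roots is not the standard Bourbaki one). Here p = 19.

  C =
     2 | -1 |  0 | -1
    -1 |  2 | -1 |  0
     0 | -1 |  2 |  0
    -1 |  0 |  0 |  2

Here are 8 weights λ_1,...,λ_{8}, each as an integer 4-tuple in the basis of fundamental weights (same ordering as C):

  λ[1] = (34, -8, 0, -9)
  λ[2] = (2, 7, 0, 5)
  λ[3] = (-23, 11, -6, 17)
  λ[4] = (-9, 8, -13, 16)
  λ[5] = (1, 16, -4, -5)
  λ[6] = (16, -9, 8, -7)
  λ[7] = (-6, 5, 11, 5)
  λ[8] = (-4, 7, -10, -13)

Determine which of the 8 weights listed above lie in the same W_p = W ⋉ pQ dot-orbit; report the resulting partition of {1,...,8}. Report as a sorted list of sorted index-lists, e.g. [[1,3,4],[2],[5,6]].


Dynkin diagram of C (from the 6 off-diagonal −1 entries): A_4.

W_19-reps of the 8 weights in Ā_19 (same 4-coord order as C):

    [1] (3, 8, 1, 6)
    [2] (3, 8, 1, 6)
    [3] (3, 5, 7, 1)
    [4] (3, 8, 1, 6)
    [5] (2, 12, 3, 2)
    [6] (3, 8, 1, 6)
    [7] (5, 1, 12, 1)
    [8] (3, 5, 7, 1)

Partition of {1..8} into 4 W_19-dot-orbits:

[[1, 2, 4, 6], [3, 8], [5], [7]]


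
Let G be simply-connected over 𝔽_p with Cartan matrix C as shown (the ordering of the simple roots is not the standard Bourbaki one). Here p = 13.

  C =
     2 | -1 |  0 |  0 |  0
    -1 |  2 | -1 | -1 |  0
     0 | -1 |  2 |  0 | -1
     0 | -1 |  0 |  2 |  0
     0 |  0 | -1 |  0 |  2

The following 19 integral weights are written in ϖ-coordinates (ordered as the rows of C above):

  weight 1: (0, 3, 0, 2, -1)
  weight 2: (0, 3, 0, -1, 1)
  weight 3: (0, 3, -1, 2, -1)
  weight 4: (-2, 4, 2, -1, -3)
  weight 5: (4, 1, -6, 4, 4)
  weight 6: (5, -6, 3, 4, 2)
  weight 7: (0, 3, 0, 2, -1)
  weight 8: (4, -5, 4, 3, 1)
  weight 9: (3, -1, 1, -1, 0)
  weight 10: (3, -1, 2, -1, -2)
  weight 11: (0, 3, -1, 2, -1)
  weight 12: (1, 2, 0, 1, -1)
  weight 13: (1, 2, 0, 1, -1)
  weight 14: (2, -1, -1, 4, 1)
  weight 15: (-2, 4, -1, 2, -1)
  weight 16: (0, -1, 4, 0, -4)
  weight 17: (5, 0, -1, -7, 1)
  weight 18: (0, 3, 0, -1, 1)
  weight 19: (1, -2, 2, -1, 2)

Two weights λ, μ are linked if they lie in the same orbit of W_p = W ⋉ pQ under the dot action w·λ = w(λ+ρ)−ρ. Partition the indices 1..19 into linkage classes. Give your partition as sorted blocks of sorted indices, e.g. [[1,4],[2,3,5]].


Root system D_5: the 5×5 matrix C matches after relabeling.

Alcove-folded reps (p=13, 19 weights, presented ϖ-order):

    λ_1+ρ ↦ (1, 4, 0, 3, 0)
    λ_2+ρ ↦ (1, 4, 1, 0, 2)
    λ_3+ρ ↦ (1, 4, 0, 3, 0)
    λ_4+ρ ↦ (1, 4, 1, 0, 2)
    λ_5+ρ ↦ (2, 3, 1, 2, 0)
    λ_6+ρ ↦ (1, 4, 1, 0, 2)
    λ_7+ρ ↦ (1, 4, 0, 3, 0)
    λ_8+ρ ↦ (1, 4, 1, 0, 2)
    λ_9+ρ ↦ (4, 0, 2, 0, 1)
    λ_10+ρ ↦ (4, 0, 2, 0, 1)
    λ_11+ρ ↦ (1, 4, 0, 3, 0)
    λ_12+ρ ↦ (2, 3, 1, 2, 0)
    λ_13+ρ ↦ (2, 3, 1, 2, 0)
    λ_14+ρ ↦ (3, 0, 0, 5, 2)
    λ_15+ρ ↦ (1, 4, 0, 3, 0)
    λ_16+ρ ↦ (1, 0, 2, 1, 3)
    λ_17+ρ ↦ (1, 0, 2, 1, 3)
    λ_18+ρ ↦ (1, 4, 1, 0, 2)
    λ_19+ρ ↦ (1, 0, 2, 1, 3)

Partition of {1..19} into 6 W_13-dot-orbits:

[[1, 3, 7, 11, 15], [2, 4, 6, 8, 18], [5, 12, 13], [9, 10], [14], [16, 17, 19]]


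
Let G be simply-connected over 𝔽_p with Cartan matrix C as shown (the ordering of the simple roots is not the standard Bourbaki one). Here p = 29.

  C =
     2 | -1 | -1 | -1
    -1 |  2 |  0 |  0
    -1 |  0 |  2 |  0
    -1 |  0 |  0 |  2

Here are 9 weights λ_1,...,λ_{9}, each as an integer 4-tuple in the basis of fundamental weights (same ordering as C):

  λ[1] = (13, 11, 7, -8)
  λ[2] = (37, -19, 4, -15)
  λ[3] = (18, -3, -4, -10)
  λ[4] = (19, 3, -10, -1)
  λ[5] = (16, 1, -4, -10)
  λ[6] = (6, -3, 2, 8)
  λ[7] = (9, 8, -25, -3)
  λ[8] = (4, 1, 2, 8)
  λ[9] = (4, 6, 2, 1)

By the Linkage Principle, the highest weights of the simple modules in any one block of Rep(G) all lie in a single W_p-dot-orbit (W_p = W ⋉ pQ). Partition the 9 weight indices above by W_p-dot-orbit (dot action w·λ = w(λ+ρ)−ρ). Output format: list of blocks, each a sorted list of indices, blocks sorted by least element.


Type D_4, rank 4, |W|=192; reorder rows/cols to standard.

Each λ_j+ρ reduced to Ā_29; 4-tuples below use C's row order:

    λ_1 → (5, 7, 3, 2)
    λ_2 → (5, 4, 9, 0)
    λ_3 → (5, 2, 3, 9)
    λ_4 → (5, 4, 9, 0)
    λ_5 → (5, 2, 3, 9)
    λ_6 → (5, 2, 3, 9)
    λ_7 → (5, 2, 3, 9)
    λ_8 → (5, 2, 3, 9)
    λ_9 → (5, 7, 3, 2)

Partition of {1..9} into 3 W_29-dot-orbits:

[[1, 9], [2, 4], [3, 5, 6, 7, 8]]


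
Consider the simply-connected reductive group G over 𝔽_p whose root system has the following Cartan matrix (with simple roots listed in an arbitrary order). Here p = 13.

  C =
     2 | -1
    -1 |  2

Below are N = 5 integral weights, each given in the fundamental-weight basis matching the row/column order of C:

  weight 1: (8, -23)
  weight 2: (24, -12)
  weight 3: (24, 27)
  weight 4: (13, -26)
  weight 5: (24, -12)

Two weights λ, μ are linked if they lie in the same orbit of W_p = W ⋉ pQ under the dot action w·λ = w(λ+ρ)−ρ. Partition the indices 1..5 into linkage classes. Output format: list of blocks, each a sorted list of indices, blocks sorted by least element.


Cartan matrix: type A_2 (|W|=6); un-permuting the 2 rows.

λ_j+ρ reflected into Ā_13 (⟨·,θ^∨⟩≤13); 2-tuples as given:

  λ_1 → (4, 0)
  λ_2 → (1, 1)
  λ_3 → (1, 1)
  λ_4 → (1, 1)
  λ_5 → (1, 1)

These 5 weights hit 2 W_13-dot-orbits; sizes (1, 4):

[[1], [2, 3, 4, 5]]


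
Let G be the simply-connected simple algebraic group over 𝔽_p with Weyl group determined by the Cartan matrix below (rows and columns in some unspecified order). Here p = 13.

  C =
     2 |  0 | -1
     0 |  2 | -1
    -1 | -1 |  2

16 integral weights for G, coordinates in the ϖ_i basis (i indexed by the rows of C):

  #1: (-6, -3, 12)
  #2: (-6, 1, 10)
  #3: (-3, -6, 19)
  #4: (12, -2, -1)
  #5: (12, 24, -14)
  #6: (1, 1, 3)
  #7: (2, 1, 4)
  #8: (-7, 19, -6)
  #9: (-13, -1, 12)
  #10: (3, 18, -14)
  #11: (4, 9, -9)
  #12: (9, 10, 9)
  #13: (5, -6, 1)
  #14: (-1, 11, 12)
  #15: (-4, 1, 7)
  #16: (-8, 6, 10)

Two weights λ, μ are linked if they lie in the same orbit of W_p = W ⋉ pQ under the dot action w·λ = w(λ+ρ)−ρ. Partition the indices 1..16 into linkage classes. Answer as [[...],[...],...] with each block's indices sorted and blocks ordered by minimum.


Dynkin diagram of C (from the 4 off-diagonal −1 entries): A_3.

Folding the 16 weights λ_j+ρ into Ā_13 (reps in the given 3-coord order):

  [1] (5, 2, 6)
  [2] (5, 2, 6)
  [3] (5, 2, 6)
  [4] (12, 0, 1)
  [5] (12, 0, 1)
  [6] (2, 2, 4)
  [7] (3, 2, 5)
  [8] (2, 2, 4)
  [9] (12, 0, 1)
  [10] (3, 0, 4)
  [11] (3, 2, 5)
  [12] (3, 2, 5)
  [13] (3, 2, 3)
  [14] (12, 0, 1)
  [15] (3, 2, 5)
  [16] (2, 2, 4)

Linkage partition of the 16 weights (6 classes, p=13):

[[1, 2, 3], [4, 5, 9, 14], [6, 8, 16], [7, 11, 12, 15], [10], [13]]


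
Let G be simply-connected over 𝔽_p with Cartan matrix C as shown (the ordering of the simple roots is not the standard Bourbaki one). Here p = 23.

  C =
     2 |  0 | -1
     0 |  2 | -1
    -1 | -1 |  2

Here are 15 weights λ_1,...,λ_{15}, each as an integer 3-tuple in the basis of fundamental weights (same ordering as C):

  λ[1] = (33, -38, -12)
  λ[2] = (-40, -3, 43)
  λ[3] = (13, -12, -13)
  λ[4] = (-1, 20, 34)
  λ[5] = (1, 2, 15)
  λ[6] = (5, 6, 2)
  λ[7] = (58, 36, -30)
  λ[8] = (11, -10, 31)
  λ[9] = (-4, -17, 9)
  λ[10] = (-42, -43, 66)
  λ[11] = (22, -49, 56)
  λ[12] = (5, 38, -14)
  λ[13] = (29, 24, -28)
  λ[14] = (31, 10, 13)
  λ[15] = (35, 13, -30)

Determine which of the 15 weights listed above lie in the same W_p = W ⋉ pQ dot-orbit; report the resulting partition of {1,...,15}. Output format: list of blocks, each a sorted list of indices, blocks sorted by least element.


Root system A_3: the 3×3 matrix C matches after relabeling.

λ_j+ρ reflected into Ā_23 (⟨·,θ^∨⟩≤23); 3-tuples as given:

  λ_1+ρ ↦ (9, 12, 2)
  λ_2+ρ ↦ (2, 3, 16)
  λ_3+ρ ↦ (9, 12, 2)
  λ_4+ρ ↦ (11, 10, 0)
  λ_5+ρ ↦ (2, 3, 16)
  λ_6+ρ ↦ (6, 7, 3)
  λ_7+ρ ↦ (6, 2, 8)
  λ_8+ρ ↦ (9, 12, 2)
  λ_9+ρ ↦ (6, 7, 3)
  λ_10+ρ ↦ (2, 3, 16)
  λ_11+ρ ↦ (9, 12, 2)
  λ_12+ρ ↦ (6, 7, 3)
  λ_13+ρ ↦ (2, 3, 16)
  λ_14+ρ ↦ (9, 12, 2)
  λ_15+ρ ↦ (6, 2, 8)

Grouping the 15 weights by Ā_23-representative: 5 linkage classes.

[[1, 3, 8, 11, 14], [2, 5, 10, 13], [4], [6, 9, 12], [7, 15]]


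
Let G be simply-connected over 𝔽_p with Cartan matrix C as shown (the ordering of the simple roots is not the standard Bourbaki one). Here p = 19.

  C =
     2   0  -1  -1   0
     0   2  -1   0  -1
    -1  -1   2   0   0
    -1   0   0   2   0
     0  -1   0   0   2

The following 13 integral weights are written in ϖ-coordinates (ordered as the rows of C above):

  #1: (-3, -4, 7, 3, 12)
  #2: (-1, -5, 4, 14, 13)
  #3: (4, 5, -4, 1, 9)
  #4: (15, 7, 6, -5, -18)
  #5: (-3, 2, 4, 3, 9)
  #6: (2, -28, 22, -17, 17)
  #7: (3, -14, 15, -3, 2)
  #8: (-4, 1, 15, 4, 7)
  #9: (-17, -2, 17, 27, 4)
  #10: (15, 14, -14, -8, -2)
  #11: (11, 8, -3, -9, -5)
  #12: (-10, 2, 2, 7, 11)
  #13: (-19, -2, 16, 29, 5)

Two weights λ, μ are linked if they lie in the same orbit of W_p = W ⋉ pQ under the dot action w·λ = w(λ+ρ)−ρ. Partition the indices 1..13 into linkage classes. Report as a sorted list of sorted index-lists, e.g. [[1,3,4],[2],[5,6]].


A_5 Cartan matrix, 5 simple roots permuted; ρ=(1,1,1,1,1).

Each λ_j+ρ reduced to Ā_19; 5-tuples below use C's row order:

  1: (2, 3, 3, 1, 9) · 2: (0, 3, 1, 4, 1) · 3: (2, 3, 3, 1, 9) · 4: (2, 3, 2, 8, 4) · 5: (2, 3, 3, 1, 9) · 6: (4, 1, 9, 3, 1) · 7: (2, 3, 3, 1, 9) · 8: (4, 1, 9, 3, 1) · 9: (4, 1, 9, 3, 1) · 10: (4, 1, 9, 3, 1) · 11: (2, 3, 2, 8, 4) · 12: (2, 3, 3, 1, 9) · 13: (4, 1, 9, 3, 1)

The 13 indices split into 4 linkage classes (same alcove rep ⇔ same W_19-dot-orbit):

[[1, 3, 5, 7, 12], [2], [4, 11], [6, 8, 9, 10, 13]]


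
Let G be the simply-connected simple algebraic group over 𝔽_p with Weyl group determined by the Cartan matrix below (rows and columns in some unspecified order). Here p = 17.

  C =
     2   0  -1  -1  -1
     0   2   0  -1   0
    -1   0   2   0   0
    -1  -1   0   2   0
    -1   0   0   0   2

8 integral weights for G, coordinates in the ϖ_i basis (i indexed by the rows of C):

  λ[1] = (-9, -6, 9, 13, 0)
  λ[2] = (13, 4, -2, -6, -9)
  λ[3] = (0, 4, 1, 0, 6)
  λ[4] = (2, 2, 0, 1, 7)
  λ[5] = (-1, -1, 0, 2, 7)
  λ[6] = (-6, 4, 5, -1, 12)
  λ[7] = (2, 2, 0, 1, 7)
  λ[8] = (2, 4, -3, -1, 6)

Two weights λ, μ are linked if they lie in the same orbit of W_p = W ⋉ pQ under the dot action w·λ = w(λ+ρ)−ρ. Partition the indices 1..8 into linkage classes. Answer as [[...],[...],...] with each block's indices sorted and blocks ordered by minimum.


Dynkin diagram of C (from the 8 off-diagonal −1 entries): D_5.

Alcove-folded reps (p=17, 8 weights, presented ϖ-order):

  λ_1 → (1, 5, 2, 0, 7) · λ_2 → (0, 0, 1, 3, 8) · λ_3 → (1, 5, 2, 0, 7) · λ_4 → (0, 0, 1, 3, 8) · λ_5 → (0, 0, 1, 3, 8) · λ_6 → (0, 0, 1, 3, 8) · λ_7 → (0, 0, 1, 3, 8) · λ_8 → (1, 5, 2, 0, 7)

2 distinct reps among the 8 weights ⇒ 2 W_17-linkage classes:

[[1, 3, 8], [2, 4, 5, 6, 7]]


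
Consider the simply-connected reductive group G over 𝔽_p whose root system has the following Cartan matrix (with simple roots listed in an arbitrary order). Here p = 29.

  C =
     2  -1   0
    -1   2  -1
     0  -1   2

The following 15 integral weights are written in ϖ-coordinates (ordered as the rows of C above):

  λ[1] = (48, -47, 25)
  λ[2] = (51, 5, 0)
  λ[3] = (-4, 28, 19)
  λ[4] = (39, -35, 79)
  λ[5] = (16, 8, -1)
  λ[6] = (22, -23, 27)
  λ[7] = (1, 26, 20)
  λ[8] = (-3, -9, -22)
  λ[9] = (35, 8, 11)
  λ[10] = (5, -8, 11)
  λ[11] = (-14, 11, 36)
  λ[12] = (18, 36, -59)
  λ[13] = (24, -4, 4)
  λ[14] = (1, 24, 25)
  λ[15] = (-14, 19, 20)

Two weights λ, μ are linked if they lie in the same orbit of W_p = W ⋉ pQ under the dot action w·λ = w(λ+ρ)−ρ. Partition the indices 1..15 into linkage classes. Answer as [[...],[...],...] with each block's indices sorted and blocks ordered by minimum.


C ↔ A_3 under row/col permutation; |W(A_3)| = 24.

λ_j+ρ reflected into Ā_29 (⟨·,θ^∨⟩≤29); 3-tuples as given:

  λ_1 → (17, 9, 0);  λ_2 → (1, 22, 6);  λ_3 → (17, 9, 0);  λ_4 → (1, 6, 5);  λ_5 → (17, 9, 0);  λ_6 → (1, 22, 6);  λ_7 → (19, 8, 0);  λ_8 → (19, 8, 0);  λ_9 → (1, 7, 9);  λ_10 → (1, 6, 5);  λ_11 → (1, 7, 9);  λ_12 → (19, 8, 0);  λ_13 → (22, 3, 2);  λ_14 → (22, 3, 2);  λ_15 → (1, 7, 9)

6 distinct reps among the 15 weights ⇒ 6 W_29-linkage classes:

[[1, 3, 5], [2, 6], [4, 10], [7, 8, 12], [9, 11, 15], [13, 14]]


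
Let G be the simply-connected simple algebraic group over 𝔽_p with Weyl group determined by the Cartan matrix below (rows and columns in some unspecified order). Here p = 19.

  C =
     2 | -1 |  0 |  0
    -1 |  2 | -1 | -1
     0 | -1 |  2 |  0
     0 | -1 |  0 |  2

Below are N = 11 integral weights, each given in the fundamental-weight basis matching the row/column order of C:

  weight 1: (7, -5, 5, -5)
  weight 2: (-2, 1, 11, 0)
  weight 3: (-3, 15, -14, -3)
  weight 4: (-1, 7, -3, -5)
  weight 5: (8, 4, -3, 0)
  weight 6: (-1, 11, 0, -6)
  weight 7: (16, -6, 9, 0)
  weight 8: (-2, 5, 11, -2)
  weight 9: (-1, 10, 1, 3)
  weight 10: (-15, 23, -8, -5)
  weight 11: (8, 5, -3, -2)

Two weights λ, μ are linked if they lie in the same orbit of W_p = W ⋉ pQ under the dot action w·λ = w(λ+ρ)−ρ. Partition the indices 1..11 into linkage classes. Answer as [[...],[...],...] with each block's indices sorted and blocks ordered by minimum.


C ↔ D_4 under row/col permutation; |W(D_4)| = 192.

Folding the 11 weights λ_j+ρ into Ā_19 (reps in the given 4-coord order):

    λ_1+ρ ↦ (0, 2, 2, 4)
    λ_2+ρ ↦ (1, 1, 12, 1)
    λ_3+ρ ↦ (1, 1, 12, 1)
    λ_4+ρ ↦ (0, 2, 2, 4)
    λ_5+ρ ↦ (9, 3, 2, 1)
    λ_6+ρ ↦ (0, 6, 1, 5)
    λ_7+ρ ↦ (9, 3, 2, 1)
    λ_8+ρ ↦ (1, 1, 12, 1)
    λ_9+ρ ↦ (0, 2, 2, 4)
    λ_10+ρ ↦ (9, 3, 2, 1)
    λ_11+ρ ↦ (9, 3, 2, 1)

The 11 indices split into 4 linkage classes (same alcove rep ⇔ same W_19-dot-orbit):

[[1, 4, 9], [2, 3, 8], [5, 7, 10, 11], [6]]


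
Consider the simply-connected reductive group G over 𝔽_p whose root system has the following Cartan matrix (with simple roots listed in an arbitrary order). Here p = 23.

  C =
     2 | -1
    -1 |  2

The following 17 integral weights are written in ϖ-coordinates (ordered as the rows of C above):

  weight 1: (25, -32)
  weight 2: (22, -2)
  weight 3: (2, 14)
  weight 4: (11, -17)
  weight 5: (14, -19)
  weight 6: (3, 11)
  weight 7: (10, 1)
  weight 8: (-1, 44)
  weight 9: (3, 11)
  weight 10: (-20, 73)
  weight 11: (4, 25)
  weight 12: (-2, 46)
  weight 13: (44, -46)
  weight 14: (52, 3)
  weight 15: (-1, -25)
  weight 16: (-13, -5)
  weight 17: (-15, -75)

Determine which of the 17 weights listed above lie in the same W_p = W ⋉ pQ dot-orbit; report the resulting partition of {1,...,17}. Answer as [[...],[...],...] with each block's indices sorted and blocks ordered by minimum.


C ↔ A_2 under row/col permutation; |W(A_2)| = 6.

Each λ_j+ρ reduced to Ā_23; 2-tuples below use C's row order:

  λ_1 → (3, 15)
  λ_2 → (22, 1)
  λ_3 → (3, 15)
  λ_4 → (4, 12)
  λ_5 → (3, 15)
  λ_6 → (4, 12)
  λ_7 → (11, 2)
  λ_8 → (22, 1)
  λ_9 → (4, 12)
  λ_10 → (5, 14)
  λ_11 → (3, 15)
  λ_12 → (22, 1)
  λ_13 → (22, 1)
  λ_14 → (4, 12)
  λ_15 → (22, 1)
  λ_16 → (4, 12)
  λ_17 → (5, 14)

Partition of {1..17} into 5 W_23-dot-orbits:

[[1, 3, 5, 11], [2, 8, 12, 13, 15], [4, 6, 9, 14, 16], [7], [10, 17]]


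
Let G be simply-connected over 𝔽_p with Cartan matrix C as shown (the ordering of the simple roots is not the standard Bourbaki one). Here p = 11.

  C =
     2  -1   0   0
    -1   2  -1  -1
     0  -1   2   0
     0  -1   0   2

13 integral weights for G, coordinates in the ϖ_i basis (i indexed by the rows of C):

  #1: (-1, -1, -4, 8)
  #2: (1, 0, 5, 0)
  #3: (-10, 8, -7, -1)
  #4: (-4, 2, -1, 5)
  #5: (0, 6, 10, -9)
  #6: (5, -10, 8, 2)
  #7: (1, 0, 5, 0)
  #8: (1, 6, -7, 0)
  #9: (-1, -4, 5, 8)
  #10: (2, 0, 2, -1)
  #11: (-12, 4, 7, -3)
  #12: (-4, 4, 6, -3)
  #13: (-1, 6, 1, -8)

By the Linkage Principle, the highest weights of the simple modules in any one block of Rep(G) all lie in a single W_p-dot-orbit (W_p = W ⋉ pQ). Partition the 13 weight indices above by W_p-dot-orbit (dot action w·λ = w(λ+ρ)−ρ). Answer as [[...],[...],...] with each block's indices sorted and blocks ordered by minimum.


D_4 Cartan matrix, 4 simple roots permuted; ρ=(1,1,1,1).

λ_j+ρ reflected into Ā_11 (⟨·,θ^∨⟩≤11); 4-tuples as given:

  1: (3, 0, 0, 6) · 2: (2, 1, 6, 1) · 3: (3, 0, 0, 6) · 4: (3, 0, 0, 6) · 5: (7, 0, 3, 0) · 6: (3, 0, 0, 6) · 7: (2, 1, 6, 1) · 8: (2, 1, 6, 1) · 9: (2, 1, 2, 5) · 10: (3, 1, 3, 0) · 11: (3, 0, 0, 6) · 12: (2, 1, 6, 1) · 13: (0, 0, 2, 7)

Linkage partition of the 13 weights (6 classes, p=11):

[[1, 3, 4, 6, 11], [2, 7, 8, 12], [5], [9], [10], [13]]
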